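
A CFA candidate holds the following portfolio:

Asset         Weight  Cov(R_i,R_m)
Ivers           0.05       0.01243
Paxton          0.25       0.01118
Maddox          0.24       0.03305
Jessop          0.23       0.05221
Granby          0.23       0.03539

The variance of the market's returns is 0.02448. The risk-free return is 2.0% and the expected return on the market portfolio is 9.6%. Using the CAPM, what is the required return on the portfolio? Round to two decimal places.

11.78%

β_Ivers = 0.01243 / 0.02448 = 0.5078
β_Paxton = 0.01118 / 0.02448 = 0.4567
β_Maddox = 0.03305 / 0.02448 = 1.3501
β_Jessop = 0.05221 / 0.02448 = 2.1328
β_Granby = 0.03539 / 0.02448 = 1.4457
β_P = Σ w_i β_i = 0.05×0.5078 + 0.25×0.4567 + 0.24×1.3501 + 0.23×2.1328 + 0.23×1.4457 = 1.2866
MRP = 9.6% − 2.0% = 7.60%
E(R_P) = R_f + β_P × MRP = 2.0% + 1.2866 × 7.6% = 11.78%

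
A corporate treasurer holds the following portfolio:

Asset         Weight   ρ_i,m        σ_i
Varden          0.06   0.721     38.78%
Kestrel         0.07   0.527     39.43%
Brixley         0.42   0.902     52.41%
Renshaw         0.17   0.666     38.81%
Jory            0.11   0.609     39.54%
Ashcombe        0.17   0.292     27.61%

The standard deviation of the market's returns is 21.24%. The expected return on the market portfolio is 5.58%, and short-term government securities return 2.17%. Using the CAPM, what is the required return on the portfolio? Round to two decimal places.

β_Varden = 0.721 × 38.78% / 21.24% = 1.3164
β_Kestrel = 0.527 × 39.43% / 21.24% = 0.9783
β_Brixley = 0.902 × 52.41% / 21.24% = 2.2257
β_Renshaw = 0.666 × 38.81% / 21.24% = 1.2169
β_Jory = 0.609 × 39.54% / 21.24% = 1.1337
β_Ashcombe = 0.292 × 27.61% / 21.24% = 0.3796
β_P = Σ w_i β_i = 0.06×1.3164 + 0.07×0.9783 + 0.42×2.2257 + 0.17×1.2169 + 0.11×1.1337 + 0.17×0.3796 = 1.4784
MRP = 5.58% − 2.17% = 3.41%
E(R_P) = R_f + β_P × MRP = 2.17% + 1.4784 × 3.41% = 7.21%

7.21%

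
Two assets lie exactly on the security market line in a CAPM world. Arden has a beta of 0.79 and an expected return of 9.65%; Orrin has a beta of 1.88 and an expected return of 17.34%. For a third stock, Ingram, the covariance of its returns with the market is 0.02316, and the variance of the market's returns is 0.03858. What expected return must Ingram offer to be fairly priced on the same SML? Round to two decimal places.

MRP = (17.34% − 9.65%) / (1.88 − 0.79) = 7.0550%
R_f = 9.65% − 0.79 × 7.0550% = 4.0766%
β_Ingram = Cov / Var(R_m) = 0.02316 / 0.03858 = 0.6003
E(R_Ingram) = R_f + β × MRP = 4.0766% + 0.6003 × 7.0550% = 8.31%

8.31%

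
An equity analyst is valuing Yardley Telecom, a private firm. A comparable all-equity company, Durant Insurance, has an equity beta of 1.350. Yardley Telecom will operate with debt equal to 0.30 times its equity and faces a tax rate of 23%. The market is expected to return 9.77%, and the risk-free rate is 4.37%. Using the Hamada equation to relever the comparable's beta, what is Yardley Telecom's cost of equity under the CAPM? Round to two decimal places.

13.34%

β_L = β_U × [1 + (1 − t)(D/E)] = 1.350 × [1 + (1 − 0.23) × 0.30]
    = 1.350 × [1 + 0.77 × 0.30] = 1.350 × 1.2310 = 1.6619
MRP = 9.77% − 4.37% = 5.40%
E(R) = R_f + β_L × MRP = 4.37% + 1.6619 × 5.40% = 13.34%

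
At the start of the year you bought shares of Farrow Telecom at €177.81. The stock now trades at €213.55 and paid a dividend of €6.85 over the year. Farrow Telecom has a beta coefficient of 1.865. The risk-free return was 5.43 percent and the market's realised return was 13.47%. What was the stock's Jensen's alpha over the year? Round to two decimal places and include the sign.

+3.53%

Realised HPR = (P1 + D1 − P0) / P0 = (213.55 + 6.85 − 177.81) / 177.81 = 42.59 / 177.81 = 23.9525%
MRP = 13.47% − 5.43% = 8.04%
CAPM required = R_f + β·MRP = 5.43% + 1.865 × 8.04% = 20.42460%
α = realised − required = 23.9525% − 20.42460% = +3.53%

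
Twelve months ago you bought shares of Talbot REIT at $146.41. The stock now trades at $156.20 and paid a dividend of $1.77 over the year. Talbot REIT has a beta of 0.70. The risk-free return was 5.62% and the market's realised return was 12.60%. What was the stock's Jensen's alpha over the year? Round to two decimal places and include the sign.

Realised HPR = (P1 + D1 − P0) / P0 = (156.20 + 1.77 − 146.41) / 146.41 = 11.56 / 146.41 = 7.8956%
MRP = 12.60% − 5.62% = 6.98%
CAPM required = R_f + β·MRP = 5.62% + 0.70 × 6.98% = 10.5060%
α = realised − required = 7.8956% − 10.5060% = -2.61%

-2.61%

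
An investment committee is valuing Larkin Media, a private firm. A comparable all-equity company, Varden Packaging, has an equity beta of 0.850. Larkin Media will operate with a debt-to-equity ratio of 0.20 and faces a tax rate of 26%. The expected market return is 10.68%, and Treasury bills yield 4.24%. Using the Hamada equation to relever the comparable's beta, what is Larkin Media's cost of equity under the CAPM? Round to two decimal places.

10.52%

β_L = β_U × [1 + (1 − t)(D/E)] = 0.850 × [1 + (1 − 0.26) × 0.20]
    = 0.850 × [1 + 0.74 × 0.20] = 0.850 × 1.1480 = 0.9758
MRP = 10.68% − 4.24% = 6.44%
E(R) = R_f + β_L × MRP = 4.24% + 0.9758 × 6.44% = 10.52%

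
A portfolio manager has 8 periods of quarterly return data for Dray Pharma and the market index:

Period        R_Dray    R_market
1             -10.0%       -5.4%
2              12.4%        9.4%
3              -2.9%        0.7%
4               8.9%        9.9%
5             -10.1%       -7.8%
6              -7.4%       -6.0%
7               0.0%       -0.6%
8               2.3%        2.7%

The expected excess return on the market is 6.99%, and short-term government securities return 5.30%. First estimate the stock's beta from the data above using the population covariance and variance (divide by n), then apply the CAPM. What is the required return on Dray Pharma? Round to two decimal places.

13.80%

Mean R_i = (-10.0 + 12.4 − 2.9 + 8.9 − 10.1 − 7.4 + 0.0 + 2.3) / 8 = -0.8500%
Mean R_m = (-5.4 + 9.4 + 0.7 + 9.9 − 7.8 − 6.0 − 0.6 + 2.7) / 8 = 0.3625%
Σ(R_i − R̄_i)(R_m − R̄_m) = 388.4950  ⇒  Cov = 388.4950 / 8 = 48.5619
Σ(R_m − R̄_m)² = 319.4588  ⇒  Var(R_m) = 319.4588 / 8 = 39.9324
β = Cov / Var(R_m) = 48.5619 / 39.9324 = 1.2161
E(R) = R_f + β × MRP = 5.30% + 1.2161 × 6.99% = 13.80%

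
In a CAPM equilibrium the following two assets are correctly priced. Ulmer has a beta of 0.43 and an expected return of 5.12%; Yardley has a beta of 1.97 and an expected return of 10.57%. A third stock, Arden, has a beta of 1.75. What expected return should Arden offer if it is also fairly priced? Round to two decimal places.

MRP (SML slope) = (10.57% − 5.12%) / (1.97 − 0.43) = 5.45% / 1.54 = 3.5390%
R_f (intercept) = 5.12% − 0.43 × 3.5390% = 3.5982%
E(R_Arden) = R_f + β × MRP = 3.5982% + 1.75 × 3.5390% = 9.79%

9.79%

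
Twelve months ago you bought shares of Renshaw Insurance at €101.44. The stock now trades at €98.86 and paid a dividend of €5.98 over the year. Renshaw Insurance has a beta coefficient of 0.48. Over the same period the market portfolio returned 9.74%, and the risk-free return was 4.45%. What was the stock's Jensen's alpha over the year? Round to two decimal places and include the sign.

-3.64%

Realised HPR = (P1 + D1 − P0) / P0 = (98.86 + 5.98 − 101.44) / 101.44 = 3.40 / 101.44 = 3.3517%
MRP = 9.74% − 4.45% = 5.29%
CAPM required = R_f + β·MRP = 4.45% + 0.48 × 5.29% = 6.9892%
α = realised − required = 3.3517% − 6.9892% = -3.64%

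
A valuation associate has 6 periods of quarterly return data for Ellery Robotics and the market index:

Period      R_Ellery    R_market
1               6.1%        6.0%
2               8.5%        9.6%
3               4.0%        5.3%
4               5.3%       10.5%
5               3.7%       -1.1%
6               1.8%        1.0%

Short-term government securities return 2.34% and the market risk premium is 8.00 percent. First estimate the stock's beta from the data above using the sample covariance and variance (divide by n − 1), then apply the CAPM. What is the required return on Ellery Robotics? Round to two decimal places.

5.33%

Mean R_i = (6.1 + 8.5 + 4.0 + 5.3 + 3.7 + 1.8) / 6 = 4.9000%
Mean R_m = (6.0 + 9.6 + 5.3 + 10.5 − 1.1 + 1.0) / 6 = 5.2167%
Σ(R_i − R̄_i)(R_m − R̄_m) = 39.4100  ⇒  Cov = 39.4100 / 5 = 7.8820
Σ(R_m − R̄_m)² = 105.4283  ⇒  Var(R_m) = 105.4283 / 5 = 21.0857
β = Cov / Var(R_m) = 7.8820 / 21.0857 = 0.3738
E(R) = R_f + β × MRP = 2.34% + 0.3738 × 8.00% = 5.33%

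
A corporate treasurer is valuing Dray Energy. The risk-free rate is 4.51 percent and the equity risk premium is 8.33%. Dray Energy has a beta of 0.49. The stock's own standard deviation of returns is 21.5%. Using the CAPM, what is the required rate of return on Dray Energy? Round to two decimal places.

8.59%

E(R) = R_f + β × MRP = 4.51% + 0.49 × 8.33% = 8.59%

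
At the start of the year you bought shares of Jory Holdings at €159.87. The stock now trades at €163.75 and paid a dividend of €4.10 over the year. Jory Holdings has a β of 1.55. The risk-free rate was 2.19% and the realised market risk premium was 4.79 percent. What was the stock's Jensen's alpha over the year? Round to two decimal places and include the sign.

Realised HPR = (P1 + D1 − P0) / P0 = (163.75 + 4.10 − 159.87) / 159.87 = 7.98 / 159.87 = 4.9916%
CAPM required = R_f + β·MRP = 2.19% + 1.55 × 4.79% = 9.6145%
α = realised − required = 4.9916% − 9.6145% = -4.62%

-4.62%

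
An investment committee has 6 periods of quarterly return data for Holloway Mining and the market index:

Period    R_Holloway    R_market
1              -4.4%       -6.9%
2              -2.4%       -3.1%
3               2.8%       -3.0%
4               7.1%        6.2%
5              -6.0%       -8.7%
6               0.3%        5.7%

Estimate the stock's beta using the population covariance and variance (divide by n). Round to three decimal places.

Mean R_i = (-4.4 − 2.4 + 2.8 + 7.1 − 6.0 + 0.3) / 6 = -0.4333%
Mean R_m = (-6.9 − 3.1 − 3.0 + 6.2 − 8.7 + 5.7) / 6 = -1.6333%
Σ(R_i − R̄_i)(R_m − R̄_m) = 123.0833  ⇒  Cov = 123.0833 / 6 = 20.5139
Σ(R_m − R̄_m)² = 196.8333  ⇒  Var(R_m) = 196.8333 / 6 = 32.8056
β = Cov / Var(R_m) = 20.5139 / 32.8056 = 0.6253

0.625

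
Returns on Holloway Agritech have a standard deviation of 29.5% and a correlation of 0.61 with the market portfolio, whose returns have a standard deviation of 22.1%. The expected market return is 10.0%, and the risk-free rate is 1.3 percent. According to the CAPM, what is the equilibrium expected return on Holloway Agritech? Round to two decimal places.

β = ρ × σ_i / σ_m = 0.61 × 29.5% / 22.1% = 0.8143
MRP = 10.0% − 1.3% = 8.70%
E(R) = 1.3% + 0.8143 × 8.7% = 8.38%

8.38%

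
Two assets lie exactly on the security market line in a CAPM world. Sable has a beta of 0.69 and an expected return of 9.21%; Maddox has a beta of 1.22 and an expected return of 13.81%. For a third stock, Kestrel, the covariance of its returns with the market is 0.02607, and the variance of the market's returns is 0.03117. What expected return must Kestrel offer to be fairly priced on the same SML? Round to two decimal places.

10.48%

MRP = (13.81% − 9.21%) / (1.22 − 0.69) = 8.6792%
R_f = 9.21% − 0.69 × 8.6792% = 3.2214%
β_Kestrel = Cov / Var(R_m) = 0.02607 / 0.03117 = 0.8364
E(R_Kestrel) = R_f + β × MRP = 3.2214% + 0.8364 × 8.6792% = 10.48%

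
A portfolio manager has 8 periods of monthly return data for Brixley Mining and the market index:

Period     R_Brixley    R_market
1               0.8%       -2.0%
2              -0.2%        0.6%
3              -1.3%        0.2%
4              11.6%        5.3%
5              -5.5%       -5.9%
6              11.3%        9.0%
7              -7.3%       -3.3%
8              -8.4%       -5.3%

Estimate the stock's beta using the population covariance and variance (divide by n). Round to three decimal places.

Mean R_i = (0.8 − 0.2 − 1.3 + 11.6 − 5.5 + 11.3 − 7.3 − 8.4) / 8 = 0.1250%
Mean R_m = (-2.0 + 0.6 + 0.2 + 5.3 − 5.9 + 9.0 − 3.3 − 5.3) / 8 = -0.1750%
Σ(R_i − R̄_i)(R_m − R̄_m) = 262.4350  ⇒  Cov = 262.4350 / 8 = 32.8044
Σ(R_m − R̄_m)² = 187.0350  ⇒  Var(R_m) = 187.0350 / 8 = 23.3794
β = Cov / Var(R_m) = 32.8044 / 23.3794 = 1.4031

1.403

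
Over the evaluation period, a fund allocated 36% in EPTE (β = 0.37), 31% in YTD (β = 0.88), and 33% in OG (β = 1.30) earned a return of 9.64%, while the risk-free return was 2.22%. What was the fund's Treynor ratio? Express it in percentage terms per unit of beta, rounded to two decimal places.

β_P = 0.36×0.37 + 0.31×0.88 + 0.33×1.30 = 0.8350
Treynor = (R_P − R_f) / β_P = (9.64% − 2.22%) / 0.8350 = 7.42% / 0.8350 = 8.89%

8.89%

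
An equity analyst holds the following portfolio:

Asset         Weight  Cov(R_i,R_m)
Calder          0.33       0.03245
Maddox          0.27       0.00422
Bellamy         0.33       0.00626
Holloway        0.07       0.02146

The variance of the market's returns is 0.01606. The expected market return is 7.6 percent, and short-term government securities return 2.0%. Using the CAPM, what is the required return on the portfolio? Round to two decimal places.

β_Calder = 0.03245 / 0.01606 = 2.0205
β_Maddox = 0.00422 / 0.01606 = 0.2628
β_Bellamy = 0.00626 / 0.01606 = 0.3898
β_Holloway = 0.02146 / 0.01606 = 1.3362
β_P = Σ w_i β_i = 0.33×2.0205 + 0.27×0.2628 + 0.33×0.3898 + 0.07×1.3362 = 0.9599
MRP = 7.6% − 2.0% = 5.60%
E(R_P) = R_f + β_P × MRP = 2.0% + 0.9599 × 5.6% = 7.38%

7.38%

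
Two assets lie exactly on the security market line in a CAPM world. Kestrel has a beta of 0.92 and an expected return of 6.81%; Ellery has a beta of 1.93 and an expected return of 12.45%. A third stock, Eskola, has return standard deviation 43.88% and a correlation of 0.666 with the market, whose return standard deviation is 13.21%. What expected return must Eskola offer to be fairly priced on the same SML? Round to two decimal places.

14.03%

MRP = (12.45% − 6.81%) / (1.93 − 0.92) = 5.5842%
R_f = 6.81% − 0.92 × 5.5842% = 1.6725%
β_Eskola = ρ·σ_i/σ_m = 0.666 × 43.88 / 13.21 = 2.2123
E(R_Eskola) = R_f + β × MRP = 1.6725% + 2.2123 × 5.5842% = 14.03%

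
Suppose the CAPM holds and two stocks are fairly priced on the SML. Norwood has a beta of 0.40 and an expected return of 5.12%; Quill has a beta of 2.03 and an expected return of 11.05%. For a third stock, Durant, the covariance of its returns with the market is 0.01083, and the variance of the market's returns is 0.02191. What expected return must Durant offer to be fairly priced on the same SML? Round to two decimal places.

MRP = (11.05% − 5.12%) / (2.03 − 0.40) = 3.6380%
R_f = 5.12% − 0.40 × 3.6380% = 3.6648%
β_Durant = Cov / Var(R_m) = 0.01083 / 0.02191 = 0.4943
E(R_Durant) = R_f + β × MRP = 3.6648% + 0.4943 × 3.6380% = 5.46%

5.46%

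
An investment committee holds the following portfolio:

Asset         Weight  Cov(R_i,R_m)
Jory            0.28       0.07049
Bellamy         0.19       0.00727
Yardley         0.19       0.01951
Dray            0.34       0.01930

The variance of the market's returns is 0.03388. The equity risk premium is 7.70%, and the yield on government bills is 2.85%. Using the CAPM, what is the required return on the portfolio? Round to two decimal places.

β_Jory = 0.07049 / 0.03388 = 2.0806
β_Bellamy = 0.00727 / 0.03388 = 0.2146
β_Yardley = 0.01951 / 0.03388 = 0.5759
β_Dray = 0.01930 / 0.03388 = 0.5697
β_P = Σ w_i β_i = 0.28×2.0806 + 0.19×0.2146 + 0.19×0.5759 + 0.34×0.5697 = 0.9265
E(R_P) = R_f + β_P × MRP = 2.85% + 0.9265 × 7.70% = 9.98%

9.98%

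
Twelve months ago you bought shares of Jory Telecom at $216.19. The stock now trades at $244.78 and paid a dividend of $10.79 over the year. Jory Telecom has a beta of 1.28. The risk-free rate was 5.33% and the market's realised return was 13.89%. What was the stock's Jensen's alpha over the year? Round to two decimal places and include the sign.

+1.93%

Realised HPR = (P1 + D1 − P0) / P0 = (244.78 + 10.79 − 216.19) / 216.19 = 39.38 / 216.19 = 18.2155%
MRP = 13.89% − 5.33% = 8.56%
CAPM required = R_f + β·MRP = 5.33% + 1.28 × 8.56% = 16.2868%
α = realised − required = 18.2155% − 16.2868% = +1.93%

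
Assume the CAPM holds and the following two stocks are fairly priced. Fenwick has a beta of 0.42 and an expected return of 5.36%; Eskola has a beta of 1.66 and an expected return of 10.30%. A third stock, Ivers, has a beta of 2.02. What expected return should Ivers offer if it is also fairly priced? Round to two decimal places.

MRP (SML slope) = (10.30% − 5.36%) / (1.66 − 0.42) = 4.94% / 1.24 = 3.9839%
R_f (intercept) = 5.36% − 0.42 × 3.9839% = 3.6868%
E(R_Ivers) = R_f + β × MRP = 3.6868% + 2.02 × 3.9839% = 11.73%

11.73%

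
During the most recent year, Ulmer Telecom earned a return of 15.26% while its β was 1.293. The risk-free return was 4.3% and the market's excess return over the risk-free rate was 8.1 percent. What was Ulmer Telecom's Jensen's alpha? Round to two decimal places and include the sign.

CAPM benchmark = R_f + β(R_m − R_f) = 4.3% + 1.293 × 8.1% = 14.7733%
α = actual − benchmark = 15.26% − 14.7733% = +0.49%

+0.49%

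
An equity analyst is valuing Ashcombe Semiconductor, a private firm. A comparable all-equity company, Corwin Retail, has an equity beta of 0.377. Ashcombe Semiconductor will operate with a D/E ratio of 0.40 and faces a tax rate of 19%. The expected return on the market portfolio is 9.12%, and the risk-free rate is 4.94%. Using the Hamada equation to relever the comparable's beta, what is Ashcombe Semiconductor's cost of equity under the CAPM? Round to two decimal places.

7.03%

β_L = β_U × [1 + (1 − t)(D/E)] = 0.377 × [1 + (1 − 0.19) × 0.40]
    = 0.377 × [1 + 0.81 × 0.40] = 0.377 × 1.3240 = 0.4991
MRP = 9.12% − 4.94% = 4.18%
E(R) = R_f + β_L × MRP = 4.94% + 0.4991 × 4.18% = 7.03%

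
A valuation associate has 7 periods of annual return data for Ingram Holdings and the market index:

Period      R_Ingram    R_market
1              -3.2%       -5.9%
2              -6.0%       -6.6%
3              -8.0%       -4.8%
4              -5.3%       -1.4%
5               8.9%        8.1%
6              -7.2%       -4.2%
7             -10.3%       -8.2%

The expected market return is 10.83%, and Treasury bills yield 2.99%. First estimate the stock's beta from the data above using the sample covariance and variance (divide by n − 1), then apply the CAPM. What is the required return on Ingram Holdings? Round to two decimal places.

11.30%

Mean R_i = (-3.2 − 6.0 − 8.0 − 5.3 + 8.9 − 7.2 − 10.3) / 7 = -4.4429%
Mean R_m = (-5.9 − 6.6 − 4.8 − 1.4 + 8.1 − 4.2 − 8.2) / 7 = -3.2857%
Σ(R_i − R̄_i)(R_m − R̄_m) = 188.9043  ⇒  Cov = 188.9043 / 6 = 31.4841
Σ(R_m − R̄_m)² = 178.2886  ⇒  Var(R_m) = 178.2886 / 6 = 29.7148
β = Cov / Var(R_m) = 31.4841 / 29.7148 = 1.0595
MRP = 10.83% − 2.99% = 7.84%
E(R) = R_f + β × MRP = 2.99% + 1.0595 × 7.84% = 11.30%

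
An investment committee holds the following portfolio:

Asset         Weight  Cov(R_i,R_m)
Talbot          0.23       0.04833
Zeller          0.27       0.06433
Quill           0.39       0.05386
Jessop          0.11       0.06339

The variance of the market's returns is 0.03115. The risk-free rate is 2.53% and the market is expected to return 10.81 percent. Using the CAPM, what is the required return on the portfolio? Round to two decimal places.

17.54%

β_Talbot = 0.04833 / 0.03115 = 1.5515
β_Zeller = 0.06433 / 0.03115 = 2.0652
β_Quill = 0.05386 / 0.03115 = 1.7291
β_Jessop = 0.06339 / 0.03115 = 2.0350
β_P = Σ w_i β_i = 0.23×1.5515 + 0.27×2.0652 + 0.39×1.7291 + 0.11×2.0350 = 1.8126
MRP = 10.81% − 2.53% = 8.28%
E(R_P) = R_f + β_P × MRP = 2.53% + 1.8126 × 8.28% = 17.54%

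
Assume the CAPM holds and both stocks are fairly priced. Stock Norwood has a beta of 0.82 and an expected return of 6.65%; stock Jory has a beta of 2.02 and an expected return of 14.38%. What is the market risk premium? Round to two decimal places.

6.44%

Both satisfy E(R) = R_f + β·MRP, so the slope of the SML is
MRP = (14.38% − 6.65%) / (2.02 − 0.82) = 7.73% / 1.20 = 6.4417%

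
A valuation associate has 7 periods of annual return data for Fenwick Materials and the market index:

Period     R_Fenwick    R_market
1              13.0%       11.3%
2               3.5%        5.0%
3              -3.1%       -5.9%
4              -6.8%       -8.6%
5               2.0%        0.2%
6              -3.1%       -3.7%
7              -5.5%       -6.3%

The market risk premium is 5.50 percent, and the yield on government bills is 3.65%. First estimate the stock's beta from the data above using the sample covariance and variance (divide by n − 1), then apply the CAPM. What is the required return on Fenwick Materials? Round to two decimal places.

8.83%

Mean R_i = (13.0 + 3.5 − 3.1 − 6.8 + 2.0 − 3.1 − 5.5) / 7 = 0.0000%
Mean R_m = (11.3 + 5.0 − 5.9 − 8.6 + 0.2 − 3.7 − 6.3) / 7 = -1.1429%
Σ(R_i − R̄_i)(R_m − R̄_m) = 287.6900  ⇒  Cov = 287.6900 / 6 = 47.9483
Σ(R_m − R̄_m)² = 305.7371  ⇒  Var(R_m) = 305.7371 / 6 = 50.9562
β = Cov / Var(R_m) = 47.9483 / 50.9562 = 0.9410
E(R) = R_f + β × MRP = 3.65% + 0.9410 × 5.50% = 8.83%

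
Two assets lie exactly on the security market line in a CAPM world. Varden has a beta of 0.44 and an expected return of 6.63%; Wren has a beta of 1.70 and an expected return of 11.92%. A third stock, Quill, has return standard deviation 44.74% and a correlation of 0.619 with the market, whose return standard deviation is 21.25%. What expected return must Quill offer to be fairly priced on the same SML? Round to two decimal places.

MRP = (11.92% − 6.63%) / (1.70 − 0.44) = 4.1984%
R_f = 6.63% − 0.44 × 4.1984% = 4.7827%
β_Quill = ρ·σ_i/σ_m = 0.619 × 44.74 / 21.25 = 1.3032
E(R_Quill) = R_f + β × MRP = 4.7827% + 1.3032 × 4.1984% = 10.25%

10.25%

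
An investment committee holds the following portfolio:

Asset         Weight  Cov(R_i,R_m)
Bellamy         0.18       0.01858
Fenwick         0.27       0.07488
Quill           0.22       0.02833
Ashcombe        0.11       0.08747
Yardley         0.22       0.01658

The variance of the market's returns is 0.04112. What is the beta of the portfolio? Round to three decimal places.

1.047

β_Bellamy = 0.01858 / 0.04112 = 0.4518
β_Fenwick = 0.07488 / 0.04112 = 1.8210
β_Quill = 0.02833 / 0.04112 = 0.6890
β_Ashcombe = 0.08747 / 0.04112 = 2.1272
β_Yardley = 0.01658 / 0.04112 = 0.4032
β_P = Σ w_i β_i = 0.18×0.4518 + 0.27×1.8210 + 0.22×0.6890 + 0.11×2.1272 + 0.22×0.4032 = 1.0473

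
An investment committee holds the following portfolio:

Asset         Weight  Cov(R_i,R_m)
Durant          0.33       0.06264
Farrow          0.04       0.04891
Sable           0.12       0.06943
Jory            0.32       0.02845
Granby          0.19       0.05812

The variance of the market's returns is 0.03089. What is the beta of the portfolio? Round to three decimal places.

β_Durant = 0.06264 / 0.03089 = 2.0278
β_Farrow = 0.04891 / 0.03089 = 1.5834
β_Sable = 0.06943 / 0.03089 = 2.2477
β_Jory = 0.02845 / 0.03089 = 0.9210
β_Granby = 0.05812 / 0.03089 = 1.8815
β_P = Σ w_i β_i = 0.33×2.0278 + 0.04×1.5834 + 0.12×2.2477 + 0.32×0.9210 + 0.19×1.8815 = 1.6544

1.654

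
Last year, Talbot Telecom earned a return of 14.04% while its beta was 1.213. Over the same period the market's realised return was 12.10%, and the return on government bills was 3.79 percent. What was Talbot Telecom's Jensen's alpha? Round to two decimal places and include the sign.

+0.17%

Market excess return = 12.10% − 3.79% = 8.31%
CAPM benchmark = R_f + β(R_m − R_f) = 3.79% + 1.213 × 8.31% = 13.87003%
α = actual − benchmark = 14.04% − 13.87003% = +0.17%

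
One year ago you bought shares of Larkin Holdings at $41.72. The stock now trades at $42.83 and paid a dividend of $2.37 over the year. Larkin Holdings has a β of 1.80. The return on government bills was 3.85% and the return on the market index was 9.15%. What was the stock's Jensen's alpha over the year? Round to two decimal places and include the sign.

Realised HPR = (P1 + D1 − P0) / P0 = (42.83 + 2.37 − 41.72) / 41.72 = 3.48 / 41.72 = 8.3413%
MRP = 9.15% − 3.85% = 5.30%
CAPM required = R_f + β·MRP = 3.85% + 1.80 × 5.30% = 13.3900%
α = realised − required = 8.3413% − 13.3900% = -5.05%

-5.05%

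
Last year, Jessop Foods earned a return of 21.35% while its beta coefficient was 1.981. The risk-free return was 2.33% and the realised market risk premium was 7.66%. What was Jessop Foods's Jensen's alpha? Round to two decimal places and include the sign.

CAPM benchmark = R_f + β(R_m − R_f) = 2.33% + 1.981 × 7.66% = 17.50446%
α = actual − benchmark = 21.35% − 17.50446% = +3.85%

+3.85%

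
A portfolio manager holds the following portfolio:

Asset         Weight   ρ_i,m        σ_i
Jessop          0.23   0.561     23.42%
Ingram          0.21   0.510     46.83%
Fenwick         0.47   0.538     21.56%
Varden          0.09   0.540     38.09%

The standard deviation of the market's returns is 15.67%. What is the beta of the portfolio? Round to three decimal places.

0.979

β_Jessop = 0.561 × 23.42% / 15.67% = 0.8385
β_Ingram = 0.510 × 46.83% / 15.67% = 1.5241
β_Fenwick = 0.538 × 21.56% / 15.67% = 0.7402
β_Varden = 0.540 × 38.09% / 15.67% = 1.3126
β_P = Σ w_i β_i = 0.23×0.8385 + 0.21×1.5241 + 0.47×0.7402 + 0.09×1.3126 = 0.9789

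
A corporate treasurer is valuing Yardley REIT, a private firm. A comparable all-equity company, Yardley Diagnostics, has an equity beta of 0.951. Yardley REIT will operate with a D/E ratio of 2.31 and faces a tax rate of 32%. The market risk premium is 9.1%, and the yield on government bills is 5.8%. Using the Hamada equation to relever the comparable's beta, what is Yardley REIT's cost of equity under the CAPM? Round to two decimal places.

β_L = β_U × [1 + (1 − t)(D/E)] = 0.951 × [1 + (1 − 0.32) × 2.31]
    = 0.951 × [1 + 0.68 × 2.31] = 0.951 × 2.5708 = 2.4448
E(R) = R_f + β_L × MRP = 5.8% + 2.4448 × 9.1% = 28.05%

28.05%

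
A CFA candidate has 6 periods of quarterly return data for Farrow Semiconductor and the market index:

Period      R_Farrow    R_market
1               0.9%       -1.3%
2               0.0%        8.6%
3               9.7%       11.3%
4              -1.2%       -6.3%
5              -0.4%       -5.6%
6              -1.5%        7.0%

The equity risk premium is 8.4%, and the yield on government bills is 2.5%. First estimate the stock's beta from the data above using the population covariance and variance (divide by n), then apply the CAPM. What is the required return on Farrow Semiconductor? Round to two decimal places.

Mean R_i = (0.9 + 0.0 + 9.7 − 1.2 − 0.4 − 1.5) / 6 = 1.2500%
Mean R_m = (-1.3 + 8.6 + 11.3 − 6.3 − 5.6 + 7.0) / 6 = 2.2833%
Σ(R_i − R̄_i)(R_m − R̄_m) = 90.6150  ⇒  Cov = 90.6150 / 6 = 15.1025
Σ(R_m − R̄_m)² = 292.1083  ⇒  Var(R_m) = 292.1083 / 6 = 48.6847
β = Cov / Var(R_m) = 15.1025 / 48.6847 = 0.3102
E(R) = R_f + β × MRP = 2.5% + 0.3102 × 8.4% = 5.11%

5.11%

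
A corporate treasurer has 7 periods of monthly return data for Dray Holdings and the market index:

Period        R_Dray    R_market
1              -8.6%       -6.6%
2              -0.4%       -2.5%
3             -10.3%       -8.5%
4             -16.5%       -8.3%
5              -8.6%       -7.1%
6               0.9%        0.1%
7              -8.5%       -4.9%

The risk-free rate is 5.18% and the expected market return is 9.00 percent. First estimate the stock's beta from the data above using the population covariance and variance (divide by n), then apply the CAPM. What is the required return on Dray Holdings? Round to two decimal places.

Mean R_i = (-8.6 − 0.4 − 10.3 − 16.5 − 8.6 + 0.9 − 8.5) / 7 = -7.4286%
Mean R_m = (-6.6 − 2.5 − 8.5 − 8.3 − 7.1 + 0.1 − 4.9) / 7 = -5.4000%
Σ(R_i − R̄_i)(R_m − R̄_m) = 104.2600  ⇒  Cov = 104.2600 / 7 = 14.8943
Σ(R_m − R̄_m)² = 61.2600  ⇒  Var(R_m) = 61.2600 / 7 = 8.7514
β = Cov / Var(R_m) = 14.8943 / 8.7514 = 1.7019
MRP = 9.00% − 5.18% = 3.82%
E(R) = R_f + β × MRP = 5.18% + 1.7019 × 3.82% = 11.68%

11.68%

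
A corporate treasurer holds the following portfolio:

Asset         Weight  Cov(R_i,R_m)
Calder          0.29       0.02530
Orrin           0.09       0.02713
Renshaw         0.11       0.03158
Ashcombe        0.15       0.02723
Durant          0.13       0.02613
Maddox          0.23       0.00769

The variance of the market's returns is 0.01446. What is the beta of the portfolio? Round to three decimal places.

1.556

β_Calder = 0.02530 / 0.01446 = 1.7497
β_Orrin = 0.02713 / 0.01446 = 1.8762
β_Renshaw = 0.03158 / 0.01446 = 2.1840
β_Ashcombe = 0.02723 / 0.01446 = 1.8831
β_Durant = 0.02613 / 0.01446 = 1.8071
β_Maddox = 0.00769 / 0.01446 = 0.5318
β_P = Σ w_i β_i = 0.29×1.7497 + 0.09×1.8762 + 0.11×2.1840 + 0.15×1.8831 + 0.13×1.8071 + 0.23×0.5318 = 1.5562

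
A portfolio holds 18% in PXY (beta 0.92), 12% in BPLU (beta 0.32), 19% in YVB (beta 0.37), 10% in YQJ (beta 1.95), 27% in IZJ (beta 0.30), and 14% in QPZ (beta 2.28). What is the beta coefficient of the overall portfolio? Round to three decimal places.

β_P = Σ w_i β_i = 0.18×0.92 + 0.12×0.32 + 0.19×0.37 + 0.10×1.95 + 0.27×0.30 + 0.14×2.28 = 0.8695

0.870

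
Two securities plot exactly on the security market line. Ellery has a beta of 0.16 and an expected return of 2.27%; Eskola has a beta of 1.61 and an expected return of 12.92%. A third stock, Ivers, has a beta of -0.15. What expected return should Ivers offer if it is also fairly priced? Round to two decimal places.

-0.01%

MRP (SML slope) = (12.92% − 2.27%) / (1.61 − 0.16) = 10.65% / 1.45 = 7.3448%
R_f (intercept) = 2.27% − 0.16 × 7.3448% = 1.0948%
E(R_Ivers) = R_f + β × MRP = 1.0948% + -0.15 × 7.3448% = -0.01%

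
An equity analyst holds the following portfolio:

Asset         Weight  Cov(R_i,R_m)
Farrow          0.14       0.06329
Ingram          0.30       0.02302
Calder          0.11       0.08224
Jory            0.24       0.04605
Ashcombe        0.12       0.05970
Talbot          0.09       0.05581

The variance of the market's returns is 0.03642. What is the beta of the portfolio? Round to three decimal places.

β_Farrow = 0.06329 / 0.03642 = 1.7378
β_Ingram = 0.02302 / 0.03642 = 0.6321
β_Calder = 0.08224 / 0.03642 = 2.2581
β_Jory = 0.04605 / 0.03642 = 1.2644
β_Ashcombe = 0.05970 / 0.03642 = 1.6392
β_Talbot = 0.05581 / 0.03642 = 1.5324
β_P = Σ w_i β_i = 0.14×1.7378 + 0.30×0.6321 + 0.11×2.2581 + 0.24×1.2644 + 0.12×1.6392 + 0.09×1.5324 = 1.3194

1.319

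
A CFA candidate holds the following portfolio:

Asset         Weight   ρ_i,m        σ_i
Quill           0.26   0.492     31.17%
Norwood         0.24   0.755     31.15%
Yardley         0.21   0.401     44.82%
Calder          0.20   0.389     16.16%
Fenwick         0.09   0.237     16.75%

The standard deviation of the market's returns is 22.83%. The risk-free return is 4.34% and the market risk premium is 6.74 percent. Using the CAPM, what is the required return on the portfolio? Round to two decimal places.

8.77%

β_Quill = 0.492 × 31.17% / 22.83% = 0.6717
β_Norwood = 0.755 × 31.15% / 22.83% = 1.0301
β_Yardley = 0.401 × 44.82% / 22.83% = 0.7872
β_Calder = 0.389 × 16.16% / 22.83% = 0.2753
β_Fenwick = 0.237 × 16.75% / 22.83% = 0.1739
β_P = Σ w_i β_i = 0.26×0.6717 + 0.24×1.0301 + 0.21×0.7872 + 0.20×0.2753 + 0.09×0.1739 = 0.6579
E(R_P) = R_f + β_P × MRP = 4.34% + 0.6579 × 6.74% = 8.77%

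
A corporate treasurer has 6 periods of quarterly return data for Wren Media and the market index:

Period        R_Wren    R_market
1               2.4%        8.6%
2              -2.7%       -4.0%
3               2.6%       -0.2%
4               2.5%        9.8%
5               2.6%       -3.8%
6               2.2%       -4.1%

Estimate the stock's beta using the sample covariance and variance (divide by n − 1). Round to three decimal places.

0.126

Mean R_i = (2.4 − 2.7 + 2.6 + 2.5 + 2.6 + 2.2) / 6 = 1.6000%
Mean R_m = (8.6 − 4.0 − 0.2 + 9.8 − 3.8 − 4.1) / 6 = 1.0500%
Σ(R_i − R̄_i)(R_m − R̄_m) = 26.4400  ⇒  Cov = 26.4400 / 5 = 5.2880
Σ(R_m − R̄_m)² = 210.6750  ⇒  Var(R_m) = 210.6750 / 5 = 42.1350
β = Cov / Var(R_m) = 5.2880 / 42.1350 = 0.1255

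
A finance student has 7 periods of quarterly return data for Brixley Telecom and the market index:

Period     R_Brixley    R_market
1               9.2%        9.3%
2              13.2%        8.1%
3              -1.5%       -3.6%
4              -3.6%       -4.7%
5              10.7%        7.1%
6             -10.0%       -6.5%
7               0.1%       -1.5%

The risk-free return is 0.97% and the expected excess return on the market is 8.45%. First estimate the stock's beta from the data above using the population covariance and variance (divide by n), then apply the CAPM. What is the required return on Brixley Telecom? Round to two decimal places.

Mean R_i = (9.2 + 13.2 − 1.5 − 3.6 + 10.7 − 10.0 + 0.1) / 7 = 2.5857%
Mean R_m = (9.3 + 8.1 − 3.6 − 4.7 + 7.1 − 6.5 − 1.5) / 7 = 1.1714%
Σ(R_i − R̄_i)(R_m − R̄_m) = 334.4171  ⇒  Cov = 334.4171 / 7 = 47.7739
Σ(R_m − R̄_m)² = 272.4543  ⇒  Var(R_m) = 272.4543 / 7 = 38.9220
β = Cov / Var(R_m) = 47.7739 / 38.9220 = 1.2274
E(R) = R_f + β × MRP = 0.97% + 1.2274 × 8.45% = 11.34%

11.34%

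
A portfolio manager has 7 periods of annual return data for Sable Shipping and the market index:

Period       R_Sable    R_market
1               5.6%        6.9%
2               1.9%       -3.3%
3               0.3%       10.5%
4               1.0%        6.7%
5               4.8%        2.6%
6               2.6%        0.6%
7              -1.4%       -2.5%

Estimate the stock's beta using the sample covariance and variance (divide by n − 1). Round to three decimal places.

0.089

Mean R_i = (5.6 + 1.9 + 0.3 + 1.0 + 4.8 + 2.6 − 1.4) / 7 = 2.1143%
Mean R_m = (6.9 − 3.3 + 10.5 + 6.7 + 2.6 + 0.6 − 2.5) / 7 = 3.0714%
Σ(R_i − R̄_i)(R_m − R̄_m) = 14.3029  ⇒  Cov = 14.3029 / 6 = 2.3838
Σ(R_m − R̄_m)² = 160.9743  ⇒  Var(R_m) = 160.9743 / 6 = 26.8291
β = Cov / Var(R_m) = 2.3838 / 26.8291 = 0.0889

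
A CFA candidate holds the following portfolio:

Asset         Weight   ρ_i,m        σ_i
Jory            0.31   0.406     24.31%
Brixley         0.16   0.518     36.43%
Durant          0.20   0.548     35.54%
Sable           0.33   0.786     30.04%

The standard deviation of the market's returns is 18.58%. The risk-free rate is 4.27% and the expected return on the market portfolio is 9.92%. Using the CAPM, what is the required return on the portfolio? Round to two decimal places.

β_Jory = 0.406 × 24.31% / 18.58% = 0.5312
β_Brixley = 0.518 × 36.43% / 18.58% = 1.0156
β_Durant = 0.548 × 35.54% / 18.58% = 1.0482
β_Sable = 0.786 × 30.04% / 18.58% = 1.2708
β_P = Σ w_i β_i = 0.31×0.5312 + 0.16×1.0156 + 0.20×1.0482 + 0.33×1.2708 = 0.9562
MRP = 9.92% − 4.27% = 5.65%
E(R_P) = R_f + β_P × MRP = 4.27% + 0.9562 × 5.65% = 9.67%

9.67%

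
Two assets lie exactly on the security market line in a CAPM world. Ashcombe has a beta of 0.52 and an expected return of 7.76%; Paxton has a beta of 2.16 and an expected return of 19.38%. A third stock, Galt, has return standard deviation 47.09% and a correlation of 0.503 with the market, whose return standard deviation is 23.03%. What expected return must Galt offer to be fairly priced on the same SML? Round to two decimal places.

11.36%

MRP = (19.38% − 7.76%) / (2.16 − 0.52) = 7.0854%
R_f = 7.76% − 0.52 × 7.0854% = 4.0756%
β_Galt = ρ·σ_i/σ_m = 0.503 × 47.09 / 23.03 = 1.0285
E(R_Galt) = R_f + β × MRP = 4.0756% + 1.0285 × 7.0854% = 11.36%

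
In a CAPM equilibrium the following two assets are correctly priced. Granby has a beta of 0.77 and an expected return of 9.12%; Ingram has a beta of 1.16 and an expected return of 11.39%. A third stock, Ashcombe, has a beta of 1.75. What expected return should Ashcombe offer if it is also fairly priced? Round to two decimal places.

MRP (SML slope) = (11.39% − 9.12%) / (1.16 − 0.77) = 2.27% / 0.39 = 5.8205%
R_f (intercept) = 9.12% − 0.77 × 5.8205% = 4.6382%
E(R_Ashcombe) = R_f + β × MRP = 4.6382% + 1.75 × 5.8205% = 14.82%

14.82%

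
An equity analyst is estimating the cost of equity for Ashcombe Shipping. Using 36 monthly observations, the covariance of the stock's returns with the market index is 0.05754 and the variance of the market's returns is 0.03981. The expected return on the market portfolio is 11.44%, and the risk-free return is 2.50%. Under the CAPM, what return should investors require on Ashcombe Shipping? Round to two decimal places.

β = Cov(R_i, R_m) / Var(R_m) = 0.05754 / 0.03981 = 1.4454
MRP = 11.44% − 2.50% = 8.94%
E(R) = R_f + β × MRP = 2.50% + 1.4454 × 8.94% = 15.42%

15.42%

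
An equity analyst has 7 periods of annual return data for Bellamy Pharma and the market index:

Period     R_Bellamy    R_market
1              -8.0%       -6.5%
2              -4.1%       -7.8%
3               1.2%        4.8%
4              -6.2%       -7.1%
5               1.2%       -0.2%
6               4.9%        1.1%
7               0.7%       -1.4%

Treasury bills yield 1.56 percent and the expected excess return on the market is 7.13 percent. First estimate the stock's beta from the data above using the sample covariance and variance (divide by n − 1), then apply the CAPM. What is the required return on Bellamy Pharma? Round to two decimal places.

7.39%

Mean R_i = (-8.0 − 4.1 + 1.2 − 6.2 + 1.2 + 4.9 + 0.7) / 7 = -1.4714%
Mean R_m = (-6.5 − 7.8 + 4.8 − 7.1 − 0.2 + 1.1 − 1.4) / 7 = -2.4429%
Σ(R_i − R̄_i)(R_m − R̄_m) = 112.7686  ⇒  Cov = 112.7686 / 6 = 18.7948
Σ(R_m − R̄_m)² = 137.9771  ⇒  Var(R_m) = 137.9771 / 6 = 22.9962
β = Cov / Var(R_m) = 18.7948 / 22.9962 = 0.8173
E(R) = R_f + β × MRP = 1.56% + 0.8173 × 7.13% = 7.39%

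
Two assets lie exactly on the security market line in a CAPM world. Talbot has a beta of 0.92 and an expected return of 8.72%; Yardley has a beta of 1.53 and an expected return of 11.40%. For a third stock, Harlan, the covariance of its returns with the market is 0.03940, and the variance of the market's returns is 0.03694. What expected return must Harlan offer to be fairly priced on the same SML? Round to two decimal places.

9.36%

MRP = (11.40% − 8.72%) / (1.53 − 0.92) = 4.3934%
R_f = 8.72% − 0.92 × 4.3934% = 4.6781%
β_Harlan = Cov / Var(R_m) = 0.03940 / 0.03694 = 1.0666
E(R_Harlan) = R_f + β × MRP = 4.6781% + 1.0666 × 4.3934% = 9.36%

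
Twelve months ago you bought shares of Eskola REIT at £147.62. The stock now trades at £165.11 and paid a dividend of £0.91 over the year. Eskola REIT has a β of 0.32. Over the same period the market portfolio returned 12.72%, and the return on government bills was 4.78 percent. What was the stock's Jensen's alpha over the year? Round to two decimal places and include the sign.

+5.14%

Realised HPR = (P1 + D1 − P0) / P0 = (165.11 + 0.91 − 147.62) / 147.62 = 18.40 / 147.62 = 12.4644%
MRP = 12.72% − 4.78% = 7.94%
CAPM required = R_f + β·MRP = 4.78% + 0.32 × 7.94% = 7.3208%
α = realised − required = 12.4644% − 7.3208% = +5.14%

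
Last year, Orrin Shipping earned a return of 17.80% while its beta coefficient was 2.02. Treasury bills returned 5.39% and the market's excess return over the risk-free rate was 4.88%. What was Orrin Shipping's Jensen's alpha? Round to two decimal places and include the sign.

+2.55%

CAPM benchmark = R_f + β(R_m − R_f) = 5.39% + 2.02 × 4.88% = 15.2476%
α = actual − benchmark = 17.80% − 15.2476% = +2.55%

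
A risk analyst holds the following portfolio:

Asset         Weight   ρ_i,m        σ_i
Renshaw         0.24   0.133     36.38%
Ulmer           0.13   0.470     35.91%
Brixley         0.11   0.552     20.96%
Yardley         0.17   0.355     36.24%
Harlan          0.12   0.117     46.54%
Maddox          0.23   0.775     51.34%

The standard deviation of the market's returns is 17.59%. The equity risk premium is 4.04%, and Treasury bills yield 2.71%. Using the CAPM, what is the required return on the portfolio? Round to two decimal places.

β_Renshaw = 0.133 × 36.38% / 17.59% = 0.2751
β_Ulmer = 0.470 × 35.91% / 17.59% = 0.9595
β_Brixley = 0.552 × 20.96% / 17.59% = 0.6578
β_Yardley = 0.355 × 36.24% / 17.59% = 0.7314
β_Harlan = 0.117 × 46.54% / 17.59% = 0.3096
β_Maddox = 0.775 × 51.34% / 17.59% = 2.2620
β_P = Σ w_i β_i = 0.24×0.2751 + 0.13×0.9595 + 0.11×0.6578 + 0.17×0.7314 + 0.12×0.3096 + 0.23×2.2620 = 0.9449
E(R_P) = R_f + β_P × MRP = 2.71% + 0.9449 × 4.04% = 6.53%

6.53%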